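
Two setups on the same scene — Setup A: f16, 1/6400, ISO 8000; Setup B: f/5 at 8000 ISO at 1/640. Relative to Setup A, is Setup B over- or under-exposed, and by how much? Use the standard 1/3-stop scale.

6 2/3 stops brighter

Aperture: f/16 → f/14 → f/13 → f/11 → f/10 → f/9 → f/8 → f/7.1 → f/6.3 → f/5.6 → f/5 — 3 1/3 stops larger aperture (brighter).
Shutter speed: 1/6400 → 1/5000 → 1/4000 → 1/3200 → 1/2500 → 1/2000 → 1/1600 → 1/1250 → 1/1000 → 1/800 → 1/640 — 3 1/3 stops longer (brighter).
ISO: unchanged.
Net: +3 1/3 +3 1/3 = +6 2/3 stops.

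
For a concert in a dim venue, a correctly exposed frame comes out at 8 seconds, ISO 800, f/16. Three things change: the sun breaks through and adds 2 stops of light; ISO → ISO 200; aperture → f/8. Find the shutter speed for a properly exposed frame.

2 s

Scene light: 2 stops brighter.
ISO: 800 → 400 → 200 — 2 stops lower (darker).
Aperture: f/16 → f/11 → f/8 — 2 stops wider (brighter).
Net so far: 2 stops brighter. Shutter speed: 8 → 4 → 2.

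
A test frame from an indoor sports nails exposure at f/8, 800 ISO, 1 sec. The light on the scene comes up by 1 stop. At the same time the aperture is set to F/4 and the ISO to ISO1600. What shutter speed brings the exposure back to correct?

Scene light: 1 stop brighter.
Aperture: f/8 → f/5.6 → f/4 — 2 stops larger aperture (brighter).
ISO: 800 → 1600 — 1 stop higher (brighter).
Net so far: 4 stops brighter. Shutter speed: 1 → 1/2 → 1/4 → 1/8 → 1/15.

1/15s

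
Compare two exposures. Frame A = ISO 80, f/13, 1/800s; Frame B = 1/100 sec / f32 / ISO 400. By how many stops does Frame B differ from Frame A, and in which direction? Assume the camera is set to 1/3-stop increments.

Aperture: f/13 → f/14 → f/16 → f/18 → f/20 → f/22 → f/25 → f/29 → f/32 — 2 2/3 stops smaller aperture (darker).
Shutter speed: 1/800 → 1/640 → 1/500 → 1/400 → 1/320 → 1/250 → 1/200 → 1/160 → 1/125 → 1/100 — 3 stops slower (brighter).
ISO: 80 → 100 → 125 → 160 → 200 → 250 → 320 → 400 — 2 1/3 stops raised (brighter).
Net: −2 2/3 +3 +2 1/3 = +2 2/3 stops.

2 2/3 stops brighter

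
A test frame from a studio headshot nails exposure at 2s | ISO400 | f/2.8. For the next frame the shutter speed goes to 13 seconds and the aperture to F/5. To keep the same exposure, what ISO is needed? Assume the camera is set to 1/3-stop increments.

ISO 200

Shutter speed: 2 → 2.5 → 3.2 → 4 → 5 → 6 → 8 → 10 → 13 — 2 2/3 stops longer (brighter).
Aperture: f/2.8 → f/3.2 → f/3.5 → f/4 → f/4.5 → f/5 — 1 2/3 stops narrower (darker).
Net change so far: 1 stop brighter. Offset with the ISO: 400 → 320 → 250 → 200.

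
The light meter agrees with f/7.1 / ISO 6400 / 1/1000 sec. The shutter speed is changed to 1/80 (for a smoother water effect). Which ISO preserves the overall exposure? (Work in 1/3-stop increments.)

Shutter speed: 1/1000 → 1/800 → 1/640 → 1/500 → 1/400 → 1/320 → 1/250 → 1/200 → 1/160 → 1/125 → 1/100 → 1/80 — 3 2/3 stops longer (brighter).
Need 3 2/3 stops darker from the ISO: 6400 → 5000 → 4000 → 3200 → 2500 → 2000 → 1600 → 1250 → 1000 → 800 → 640 → 500.

ISO 500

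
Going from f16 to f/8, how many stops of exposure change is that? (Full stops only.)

2 stops

f/16 → f/11 → f/8 — count the steps: 2 stops.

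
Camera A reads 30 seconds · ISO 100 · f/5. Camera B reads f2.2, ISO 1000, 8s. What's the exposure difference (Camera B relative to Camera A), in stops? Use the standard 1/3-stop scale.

Aperture: f/5 → f/4.5 → f/4 → f/3.5 → f/3.2 → f/2.8 → f/2.5 → f/2.2 — 2 1/3 stops wider (brighter).
Shutter speed: 30 → 25 → 20 → 15 → 13 → 10 → 8 — 2 stops shorter (darker).
ISO: 100 → 125 → 160 → 200 → 250 → 320 → 400 → 500 → 640 → 800 → 1000 — 3 1/3 stops raised (brighter).
Net: +2 1/3 −2 +3 1/3 = +3 2/3 stops.

3 2/3 stops brighter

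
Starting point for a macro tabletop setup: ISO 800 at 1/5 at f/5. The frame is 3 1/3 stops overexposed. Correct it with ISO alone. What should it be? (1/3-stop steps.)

Overexposed by 3 1/3 stops → need 3 1/3 stops darker.
ISO: 800 → 640 → 500 → 400 → 320 → 250 → 200 → 160 → 125 → 100 → 80.

ISO 80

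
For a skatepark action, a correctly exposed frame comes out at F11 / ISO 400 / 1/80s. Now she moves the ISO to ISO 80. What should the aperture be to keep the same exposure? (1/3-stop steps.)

f/5

ISO: 400 → 320 → 250 → 200 → 160 → 125 → 100 → 80 — 2 1/3 stops dropped (darker).
Need 2 1/3 stops brighter from the aperture: f/11 → f/10 → f/9 → f/8 → f/7.1 → f/6.3 → f/5.6 → f/5.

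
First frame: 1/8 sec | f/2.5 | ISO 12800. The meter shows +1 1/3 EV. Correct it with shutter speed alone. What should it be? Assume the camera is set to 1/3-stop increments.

Overexposed by 1 1/3 stops → need 1 1/3 stops darker.
Shutter speed: 1/8 → 1/10 → 1/13 → 1/15 → 1/20.

1/20s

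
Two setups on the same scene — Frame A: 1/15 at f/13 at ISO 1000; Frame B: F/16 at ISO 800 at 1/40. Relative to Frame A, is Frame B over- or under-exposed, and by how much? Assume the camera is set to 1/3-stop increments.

Aperture: f/13 → f/14 → f/16 — 2/3 stop narrower (darker).
Shutter speed: 1/15 → 1/20 → 1/25 → 1/30 → 1/40 — 1 1/3 stops faster (darker).
ISO: 1000 → 800 — 1/3 stop dropped (darker).
Net: −2/3 −1 1/3 −1/3 = −2 1/3 stops.

2 1/3 stops darker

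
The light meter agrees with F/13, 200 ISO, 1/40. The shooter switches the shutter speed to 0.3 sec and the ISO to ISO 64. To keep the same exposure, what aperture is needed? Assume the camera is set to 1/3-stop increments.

f/25

Shutter speed: 1/40 → 1/30 → 1/25 → 1/20 → 1/15 → 1/13 → 1/10 → 1/8 → 1/6 → 1/5 → 1/4 → 0.3 — 3 2/3 stops slower (brighter).
ISO: 200 → 160 → 125 → 100 → 80 → 64 — 1 2/3 stops lower (darker).
Net change so far: 2 stops brighter. Offset with the aperture: f/13 → f/14 → f/16 → f/18 → f/20 → f/22 → f/25.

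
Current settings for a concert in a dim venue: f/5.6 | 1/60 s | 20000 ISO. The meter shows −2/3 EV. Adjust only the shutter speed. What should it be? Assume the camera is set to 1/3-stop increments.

1/40s

Underexposed by 2/3 stop → need 2/3 stop brighter.
Shutter speed: 1/60 → 1/50 → 1/40.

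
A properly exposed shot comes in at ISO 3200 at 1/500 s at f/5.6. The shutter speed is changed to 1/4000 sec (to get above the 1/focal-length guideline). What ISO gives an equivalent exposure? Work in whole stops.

Shutter speed: 1/500 → 1/1000 → 1/2000 → 1/4000 — 3 stops shorter (darker).
Need 3 stops brighter from the ISO: 3200 → 6400 → 12800 → 25600.

ISO 25600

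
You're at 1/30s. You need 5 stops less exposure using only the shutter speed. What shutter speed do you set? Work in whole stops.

Shutter speed: 1/30 → 1/60 → 1/125 → 1/250 → 1/500 → 1/1000 — 5 stops faster (darker).

1/1000s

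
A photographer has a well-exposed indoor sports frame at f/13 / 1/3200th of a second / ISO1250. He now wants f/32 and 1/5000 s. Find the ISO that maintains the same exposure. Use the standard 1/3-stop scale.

Aperture: f/13 → f/14 → f/16 → f/18 → f/20 → f/22 → f/25 → f/29 → f/32 — 2 2/3 stops narrower (darker).
Shutter speed: 1/3200 → 1/4000 → 1/5000 — 2/3 stop faster (darker).
Net change so far: 3 1/3 stops darker. Offset with the ISO: 1250 → 1600 → 2000 → 2500 → 3200 → 4000 → 5000 → 6400 → 8000 → 10000 → 12800.

ISO 12800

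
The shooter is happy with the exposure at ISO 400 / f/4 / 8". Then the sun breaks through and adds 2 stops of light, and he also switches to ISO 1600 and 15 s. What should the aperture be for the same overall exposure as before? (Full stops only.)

f/22

Scene light: 2 stops brighter.
ISO: 400 → 800 → 1600 — 2 stops raised (brighter).
Shutter speed: 8 → 15 — 1 stop slower (brighter).
Net so far: 5 stops brighter. Aperture: f/4 → f/5.6 → f/8 → f/11 → f/16 → f/22.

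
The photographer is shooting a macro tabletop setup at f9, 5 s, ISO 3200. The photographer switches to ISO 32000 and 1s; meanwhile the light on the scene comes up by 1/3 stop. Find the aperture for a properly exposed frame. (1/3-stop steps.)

f/14

Scene light: 1/3 stop brighter.
ISO: 3200 → 4000 → 5000 → 6400 → 8000 → 10000 → 12800 → 16000 → 20000 → 25600 → 32000 — 3 1/3 stops raised (brighter).
Shutter speed: 5 → 4 → 3.2 → 2.5 → 2 → 1.6 → 1.3 → 1 — 2 1/3 stops shorter (darker).
Net so far: 1 1/3 stops brighter. Aperture: f/9 → f/10 → f/11 → f/13 → f/14.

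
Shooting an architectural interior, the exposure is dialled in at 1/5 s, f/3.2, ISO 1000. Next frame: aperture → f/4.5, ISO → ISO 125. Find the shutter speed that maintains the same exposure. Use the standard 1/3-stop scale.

Aperture: f/3.2 → f/3.5 → f/4 → f/4.5 — 1 stop smaller aperture (darker).
ISO: 1000 → 800 → 640 → 500 → 400 → 320 → 250 → 200 → 160 → 125 — 3 stops lower (darker).
Net change so far: 4 stops darker. Offset with the shutter speed: 1/5 → 1/4 → 0.3 → 0.4 → 0.5 → 0.6 → 0.8 → 1 → 1.3 → 1.6 → 2 → 2.5 → 3.2.

3.2 s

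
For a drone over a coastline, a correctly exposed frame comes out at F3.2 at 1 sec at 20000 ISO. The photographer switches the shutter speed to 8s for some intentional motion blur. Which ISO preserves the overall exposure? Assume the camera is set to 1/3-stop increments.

ISO 2500

Shutter speed: 1 → 1.3 → 1.6 → 2 → 2.5 → 3.2 → 4 → 5 → 6 → 8 — 3 stops longer (brighter).
Need 3 stops darker from the ISO: 20000 → 16000 → 12800 → 10000 → 8000 → 6400 → 5000 → 4000 → 3200 → 2500.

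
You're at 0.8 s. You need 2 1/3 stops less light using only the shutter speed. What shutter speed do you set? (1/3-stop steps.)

1/6s

Shutter speed: 0.8 → 0.6 → 0.5 → 0.4 → 0.3 → 1/4 → 1/5 → 1/6 — 2 1/3 stops faster (darker).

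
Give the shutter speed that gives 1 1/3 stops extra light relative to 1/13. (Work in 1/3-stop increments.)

1/5s

Shutter speed: 1/13 → 1/10 → 1/8 → 1/6 → 1/5 — 1 1/3 stops longer (brighter).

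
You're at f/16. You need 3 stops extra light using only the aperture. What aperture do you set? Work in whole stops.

f/5.6

Aperture: f/16 → f/11 → f/8 → f/5.6 — 3 stops larger aperture (brighter).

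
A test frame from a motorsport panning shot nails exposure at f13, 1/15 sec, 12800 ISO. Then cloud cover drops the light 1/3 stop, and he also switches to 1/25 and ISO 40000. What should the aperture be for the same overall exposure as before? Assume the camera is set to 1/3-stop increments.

Scene light: 1/3 stop darker.
Shutter speed: 1/15 → 1/20 → 1/25 — 2/3 stop shorter (darker).
ISO: 12800 → 16000 → 20000 → 25600 → 32000 → 40000 — 1 2/3 stops higher (brighter).
Net so far: 2/3 stop brighter. Aperture: f/13 → f/14 → f/16.

f/16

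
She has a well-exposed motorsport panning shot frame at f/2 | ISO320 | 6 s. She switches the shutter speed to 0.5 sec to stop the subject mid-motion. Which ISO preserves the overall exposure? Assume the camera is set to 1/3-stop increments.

ISO 4000

Shutter speed: 6 → 5 → 4 → 3.2 → 2.5 → 2 → 1.6 → 1.3 → 1 → 0.8 → 0.6 → 0.5 — 3 2/3 stops shorter (darker).
Need 3 2/3 stops brighter from the ISO: 320 → 400 → 500 → 640 → 800 → 1000 → 1250 → 1600 → 2000 → 2500 → 3200 → 4000.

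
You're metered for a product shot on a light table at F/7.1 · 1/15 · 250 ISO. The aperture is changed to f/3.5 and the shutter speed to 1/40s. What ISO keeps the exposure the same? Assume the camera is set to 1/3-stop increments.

Aperture: f/7.1 → f/6.3 → f/5.6 → f/5 → f/4.5 → f/4 → f/3.5 — 2 stops wider (brighter).
Shutter speed: 1/15 → 1/20 → 1/25 → 1/30 → 1/40 — 1 1/3 stops shorter (darker).
Net change so far: 2/3 stop brighter. Offset with the ISO: 250 → 200 → 160.

ISO 160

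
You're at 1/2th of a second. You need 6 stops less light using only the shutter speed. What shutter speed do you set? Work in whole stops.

1/125s

Shutter speed: 1/2 → 1/4 → 1/8 → 1/15 → 1/30 → 1/60 → 1/125 — 6 stops faster (darker).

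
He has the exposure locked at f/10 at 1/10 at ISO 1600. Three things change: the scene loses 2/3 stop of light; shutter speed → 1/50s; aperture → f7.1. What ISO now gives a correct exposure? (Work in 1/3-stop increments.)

ISO 6400

Scene light: 2/3 stop darker.
Shutter speed: 1/10 → 1/13 → 1/15 → 1/20 → 1/25 → 1/30 → 1/40 → 1/50 — 2 1/3 stops faster (darker).
Aperture: f/10 → f/9 → f/8 → f/7.1 — 1 stop opened up (brighter).
Net so far: 2 stops darker. ISO: 1600 → 2000 → 2500 → 3200 → 4000 → 5000 → 6400.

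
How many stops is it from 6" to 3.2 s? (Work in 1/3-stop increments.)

1 stop

6 → 5 → 4 → 3.2 — count the steps: 3 third-stops = 1 stop.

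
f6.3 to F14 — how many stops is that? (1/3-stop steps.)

2 1/3 stops

f/6.3 → f/7.1 → f/8 → f/9 → f/10 → f/11 → f/13 → f/14 — count the steps: 7 third-stops = 2 1/3 stops.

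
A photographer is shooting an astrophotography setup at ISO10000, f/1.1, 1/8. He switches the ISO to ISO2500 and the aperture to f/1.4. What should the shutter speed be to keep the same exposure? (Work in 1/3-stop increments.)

0.8 s

ISO: 10000 → 8000 → 6400 → 5000 → 4000 → 3200 → 2500 — 2 stops dropped (darker).
Aperture: f/1.1 → f/1.2 → f/1.4 — 2/3 stop stopped down (darker).
Net change so far: 2 2/3 stops darker. Offset with the shutter speed: 1/8 → 1/6 → 1/5 → 1/4 → 0.3 → 0.4 → 0.5 → 0.6 → 0.8.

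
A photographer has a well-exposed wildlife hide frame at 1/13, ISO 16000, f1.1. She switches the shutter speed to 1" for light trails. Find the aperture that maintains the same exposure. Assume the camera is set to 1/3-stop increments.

f/4

Shutter speed: 1/13 → 1/10 → 1/8 → 1/6 → 1/5 → 1/4 → 0.3 → 0.4 → 0.5 → 0.6 → 0.8 → 1 — 3 2/3 stops longer (brighter).
Need 3 2/3 stops darker from the aperture: f/1.1 → f/1.2 → f/1.4 → f/1.6 → f/1.8 → f/2 → f/2.2 → f/2.5 → f/2.8 → f/3.2 → f/3.5 → f/4.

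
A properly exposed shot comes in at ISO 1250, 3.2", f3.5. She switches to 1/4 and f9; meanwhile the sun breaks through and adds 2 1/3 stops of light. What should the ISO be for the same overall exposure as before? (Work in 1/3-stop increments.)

ISO 20000

Scene light: 2 1/3 stops brighter.
Shutter speed: 3.2 → 2.5 → 2 → 1.6 → 1.3 → 1 → 0.8 → 0.6 → 0.5 → 0.4 → 0.3 → 1/4 — 3 2/3 stops shorter (darker).
Aperture: f/3.5 → f/4 → f/4.5 → f/5 → f/5.6 → f/6.3 → f/7.1 → f/8 → f/9 — 2 2/3 stops narrower (darker).
Net so far: 4 stops darker. ISO: 1250 → 1600 → 2000 → 2500 → 3200 → 4000 → 5000 → 6400 → 8000 → 10000 → 12800 → 16000 → 20000.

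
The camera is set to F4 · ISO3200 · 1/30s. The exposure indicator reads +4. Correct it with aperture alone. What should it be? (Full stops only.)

f/16

Overexposed by 4 stops → need 4 stops darker.
Aperture: f/4 → f/5.6 → f/8 → f/11 → f/16.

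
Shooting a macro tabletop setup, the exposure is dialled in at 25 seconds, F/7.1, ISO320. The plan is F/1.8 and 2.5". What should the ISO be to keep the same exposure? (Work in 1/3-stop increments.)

ISO 200

Aperture: f/7.1 → f/6.3 → f/5.6 → f/5 → f/4.5 → f/4 → f/3.5 → f/3.2 → f/2.8 → f/2.5 → f/2.2 → f/2 → f/1.8 — 4 stops wider (brighter).
Shutter speed: 25 → 20 → 15 → 13 → 10 → 8 → 6 → 5 → 4 → 3.2 → 2.5 — 3 1/3 stops shorter (darker).
Net change so far: 2/3 stop brighter. Offset with the ISO: 320 → 250 → 200.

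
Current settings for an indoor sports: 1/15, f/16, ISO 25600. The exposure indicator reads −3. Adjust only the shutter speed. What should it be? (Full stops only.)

Underexposed by 3 stops → need 3 stops brighter.
Shutter speed: 1/15 → 1/8 → 1/4 → 1/2.

1/2s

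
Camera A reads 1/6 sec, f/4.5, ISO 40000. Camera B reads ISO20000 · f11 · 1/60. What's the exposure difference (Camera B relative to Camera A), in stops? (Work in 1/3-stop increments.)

7 stops darker

Aperture: f/4.5 → f/5 → f/5.6 → f/6.3 → f/7.1 → f/8 → f/9 → f/10 → f/11 — 2 2/3 stops narrower (darker).
Shutter speed: 1/6 → 1/8 → 1/10 → 1/13 → 1/15 → 1/20 → 1/25 → 1/30 → 1/40 → 1/50 → 1/60 — 3 1/3 stops faster (darker).
ISO: 40000 → 32000 → 25600 → 20000 — 1 stop dropped (darker).
Net: −2 2/3 −3 1/3 −1 = −7 stops.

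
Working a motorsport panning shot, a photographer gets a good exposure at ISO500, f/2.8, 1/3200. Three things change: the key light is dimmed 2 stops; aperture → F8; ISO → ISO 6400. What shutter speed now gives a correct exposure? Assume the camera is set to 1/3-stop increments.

1/1250s

Scene light: 2 stops darker.
Aperture: f/2.8 → f/3.2 → f/3.5 → f/4 → f/4.5 → f/5 → f/5.6 → f/6.3 → f/7.1 → f/8 — 3 stops narrower (darker).
ISO: 500 → 640 → 800 → 1000 → 1250 → 1600 → 2000 → 2500 → 3200 → 4000 → 5000 → 6400 — 3 2/3 stops raised (brighter).
Net so far: 1 1/3 stops darker. Shutter speed: 1/3200 → 1/2500 → 1/2000 → 1/1600 → 1/1250.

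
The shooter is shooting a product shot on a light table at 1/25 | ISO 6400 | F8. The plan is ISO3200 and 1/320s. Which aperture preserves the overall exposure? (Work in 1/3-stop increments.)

ISO: 6400 → 5000 → 4000 → 3200 — 1 stop lower (darker).
Shutter speed: 1/25 → 1/30 → 1/40 → 1/50 → 1/60 → 1/80 → 1/100 → 1/125 → 1/160 → 1/200 → 1/250 → 1/320 — 3 2/3 stops shorter (darker).
Net change so far: 4 2/3 stops darker. Offset with the aperture: f/8 → f/7.1 → f/6.3 → f/5.6 → f/5 → f/4.5 → f/4 → f/3.5 → f/3.2 → f/2.8 → f/2.5 → f/2.2 → f/2 → f/1.8 → f/1.6.

f/1.6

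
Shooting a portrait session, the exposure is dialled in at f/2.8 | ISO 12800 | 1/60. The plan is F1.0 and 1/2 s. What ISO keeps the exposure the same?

ISO 50

Aperture: f/2.8 → f/2 → f/1.4 → f/1.0 — 3 stops wider (brighter).
Shutter speed: 1/60 → 1/30 → 1/15 → 1/8 → 1/4 → 1/2 — 5 stops slower (brighter).
Net change so far: 8 stops brighter. Offset with the ISO: 12800 → 6400 → 3200 → 1600 → 800 → 400 → 200 → 100 → 50.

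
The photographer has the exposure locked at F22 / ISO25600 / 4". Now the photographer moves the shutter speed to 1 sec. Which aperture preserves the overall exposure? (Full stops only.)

f/11

Shutter speed: 4 → 2 → 1 — 2 stops faster (darker).
Need 2 stops brighter from the aperture: f/22 → f/16 → f/11.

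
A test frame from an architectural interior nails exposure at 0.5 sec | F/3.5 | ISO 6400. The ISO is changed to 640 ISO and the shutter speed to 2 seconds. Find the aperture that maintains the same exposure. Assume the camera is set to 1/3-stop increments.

ISO: 6400 → 5000 → 4000 → 3200 → 2500 → 2000 → 1600 → 1250 → 1000 → 800 → 640 — 3 1/3 stops dropped (darker).
Shutter speed: 0.5 → 0.6 → 0.8 → 1 → 1.3 → 1.6 → 2 — 2 stops longer (brighter).
Net change so far: 1 1/3 stops darker. Offset with the aperture: f/3.5 → f/3.2 → f/2.8 → f/2.5 → f/2.2.

f/2.2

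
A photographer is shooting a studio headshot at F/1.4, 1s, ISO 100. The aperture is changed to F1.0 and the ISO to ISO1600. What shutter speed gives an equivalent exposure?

1/30s

Aperture: f/1.4 → f/1.0 — 1 stop opened up (brighter).
ISO: 100 → 200 → 400 → 800 → 1600 — 4 stops raised (brighter).
Net change so far: 5 stops brighter. Offset with the shutter speed: 1 → 1/2 → 1/4 → 1/8 → 1/15 → 1/30.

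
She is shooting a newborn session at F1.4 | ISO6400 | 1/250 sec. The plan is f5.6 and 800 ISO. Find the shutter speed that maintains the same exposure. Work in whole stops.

1/2s

Aperture: f/1.4 → f/2 → f/2.8 → f/4 → f/5.6 — 4 stops smaller aperture (darker).
ISO: 6400 → 3200 → 1600 → 800 — 3 stops dropped (darker).
Net change so far: 7 stops darker. Offset with the shutter speed: 1/250 → 1/125 → 1/60 → 1/30 → 1/15 → 1/8 → 1/4 → 1/2.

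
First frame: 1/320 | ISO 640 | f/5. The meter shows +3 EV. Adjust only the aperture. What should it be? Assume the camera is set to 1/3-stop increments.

f/14

Overexposed by 3 stops → need 3 stops darker.
Aperture: f/5 → f/5.6 → f/6.3 → f/7.1 → f/8 → f/9 → f/10 → f/11 → f/13 → f/14.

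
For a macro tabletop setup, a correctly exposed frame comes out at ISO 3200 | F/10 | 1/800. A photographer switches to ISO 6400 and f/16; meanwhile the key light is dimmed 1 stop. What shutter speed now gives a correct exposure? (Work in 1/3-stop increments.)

1/320s

Scene light: 1 stop darker.
ISO: 3200 → 4000 → 5000 → 6400 — 1 stop raised (brighter).
Aperture: f/10 → f/11 → f/13 → f/14 → f/16 — 1 1/3 stops stopped down (darker).
Net so far: 1 1/3 stops darker. Shutter speed: 1/800 → 1/640 → 1/500 → 1/400 → 1/320.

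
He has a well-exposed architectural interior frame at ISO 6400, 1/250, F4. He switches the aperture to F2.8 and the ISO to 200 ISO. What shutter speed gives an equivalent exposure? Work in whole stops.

Aperture: f/4 → f/2.8 — 1 stop wider (brighter).
ISO: 6400 → 3200 → 1600 → 800 → 400 → 200 — 5 stops lower (darker).
Net change so far: 4 stops darker. Offset with the shutter speed: 1/250 → 1/125 → 1/60 → 1/30 → 1/15.

1/15s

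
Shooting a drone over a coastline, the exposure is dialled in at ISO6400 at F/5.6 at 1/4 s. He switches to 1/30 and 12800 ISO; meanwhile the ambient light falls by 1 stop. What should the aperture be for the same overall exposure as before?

Scene light: 1 stop darker.
Shutter speed: 1/4 → 1/8 → 1/15 → 1/30 — 3 stops shorter (darker).
ISO: 6400 → 12800 — 1 stop raised (brighter).
Net so far: 3 stops darker. Aperture: f/5.6 → f/4 → f/2.8 → f/2.

f/2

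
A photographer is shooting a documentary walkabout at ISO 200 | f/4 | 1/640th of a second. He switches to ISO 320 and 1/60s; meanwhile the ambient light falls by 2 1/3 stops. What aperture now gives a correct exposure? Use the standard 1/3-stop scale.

f/7.1

Scene light: 2 1/3 stops darker.
ISO: 200 → 250 → 320 — 2/3 stop higher (brighter).
Shutter speed: 1/640 → 1/500 → 1/400 → 1/320 → 1/250 → 1/200 → 1/160 → 1/125 → 1/100 → 1/80 → 1/60 — 3 1/3 stops longer (brighter).
Net so far: 1 2/3 stops brighter. Aperture: f/4 → f/4.5 → f/5 → f/5.6 → f/6.3 → f/7.1.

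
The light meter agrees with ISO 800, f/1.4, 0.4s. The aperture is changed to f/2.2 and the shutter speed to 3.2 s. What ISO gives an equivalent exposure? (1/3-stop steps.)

ISO 250

Aperture: f/1.4 → f/1.6 → f/1.8 → f/2 → f/2.2 — 1 1/3 stops narrower (darker).
Shutter speed: 0.4 → 0.5 → 0.6 → 0.8 → 1 → 1.3 → 1.6 → 2 → 2.5 → 3.2 — 3 stops longer (brighter).
Net change so far: 1 2/3 stops brighter. Offset with the ISO: 800 → 640 → 500 → 400 → 320 → 250.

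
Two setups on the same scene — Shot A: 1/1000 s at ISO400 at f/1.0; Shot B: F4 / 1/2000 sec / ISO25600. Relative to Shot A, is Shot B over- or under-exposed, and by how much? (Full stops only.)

Aperture: f/1.0 → f/1.4 → f/2 → f/2.8 → f/4 — 4 stops stopped down (darker).
Shutter speed: 1/1000 → 1/2000 — 1 stop faster (darker).
ISO: 400 → 800 → 1600 → 3200 → 6400 → 12800 → 25600 — 6 stops raised (brighter).
Net: −4 −1 +6 = +1 stop.

1 stop brighter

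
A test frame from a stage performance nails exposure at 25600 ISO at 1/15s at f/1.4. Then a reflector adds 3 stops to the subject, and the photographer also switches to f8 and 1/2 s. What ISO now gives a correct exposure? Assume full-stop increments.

Scene light: 3 stops brighter.
Aperture: f/1.4 → f/2 → f/2.8 → f/4 → f/5.6 → f/8 — 5 stops stopped down (darker).
Shutter speed: 1/15 → 1/8 → 1/4 → 1/2 — 3 stops longer (brighter).
Net so far: 1 stop brighter. ISO: 25600 → 12800.

ISO 12800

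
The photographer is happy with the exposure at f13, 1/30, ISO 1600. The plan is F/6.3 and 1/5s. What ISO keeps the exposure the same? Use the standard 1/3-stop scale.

Aperture: f/13 → f/11 → f/10 → f/9 → f/8 → f/7.1 → f/6.3 — 2 stops larger aperture (brighter).
Shutter speed: 1/30 → 1/25 → 1/20 → 1/15 → 1/13 → 1/10 → 1/8 → 1/6 → 1/5 — 2 2/3 stops slower (brighter).
Net change so far: 4 2/3 stops brighter. Offset with the ISO: 1600 → 1250 → 1000 → 800 → 640 → 500 → 400 → 320 → 250 → 200 → 160 → 125 → 100 → 80 → 64.

ISO 64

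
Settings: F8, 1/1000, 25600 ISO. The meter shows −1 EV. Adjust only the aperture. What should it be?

f/5.6

Underexposed by 1 stop → need 1 stop brighter.
Aperture: f/8 → f/5.6.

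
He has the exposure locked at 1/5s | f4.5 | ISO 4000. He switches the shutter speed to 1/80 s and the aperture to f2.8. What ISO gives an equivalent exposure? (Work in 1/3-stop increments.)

ISO 25600

Shutter speed: 1/5 → 1/6 → 1/8 → 1/10 → 1/13 → 1/15 → 1/20 → 1/25 → 1/30 → 1/40 → 1/50 → 1/60 → 1/80 — 4 stops faster (darker).
Aperture: f/4.5 → f/4 → f/3.5 → f/3.2 → f/2.8 — 1 1/3 stops larger aperture (brighter).
Net change so far: 2 2/3 stops darker. Offset with the ISO: 4000 → 5000 → 6400 → 8000 → 10000 → 12800 → 16000 → 20000 → 25600.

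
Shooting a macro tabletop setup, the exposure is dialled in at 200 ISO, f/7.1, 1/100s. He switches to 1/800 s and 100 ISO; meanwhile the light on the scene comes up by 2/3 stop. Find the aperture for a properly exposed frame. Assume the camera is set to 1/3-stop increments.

f/2.2

Scene light: 2/3 stop brighter.
Shutter speed: 1/100 → 1/125 → 1/160 → 1/200 → 1/250 → 1/320 → 1/400 → 1/500 → 1/640 → 1/800 — 3 stops shorter (darker).
ISO: 200 → 160 → 125 → 100 — 1 stop lower (darker).
Net so far: 3 1/3 stops darker. Aperture: f/7.1 → f/6.3 → f/5.6 → f/5 → f/4.5 → f/4 → f/3.5 → f/3.2 → f/2.8 → f/2.5 → f/2.2.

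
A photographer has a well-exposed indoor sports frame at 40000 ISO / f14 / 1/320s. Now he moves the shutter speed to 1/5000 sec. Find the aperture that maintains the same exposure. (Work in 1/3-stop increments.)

Shutter speed: 1/320 → 1/400 → 1/500 → 1/640 → 1/800 → 1/1000 → 1/1250 → 1/1600 → 1/2000 → 1/2500 → 1/3200 → 1/4000 → 1/5000 — 4 stops faster (darker).
Need 4 stops brighter from the aperture: f/14 → f/13 → f/11 → f/10 → f/9 → f/8 → f/7.1 → f/6.3 → f/5.6 → f/5 → f/4.5 → f/4 → f/3.5.

f/3.5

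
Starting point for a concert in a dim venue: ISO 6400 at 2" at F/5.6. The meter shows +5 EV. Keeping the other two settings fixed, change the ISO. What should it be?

ISO 200

Overexposed by 5 stops → need 5 stops darker.
ISO: 6400 → 3200 → 1600 → 800 → 400 → 200.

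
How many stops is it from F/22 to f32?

1 stop

f/22 → f/32 — count the steps: 1 stop.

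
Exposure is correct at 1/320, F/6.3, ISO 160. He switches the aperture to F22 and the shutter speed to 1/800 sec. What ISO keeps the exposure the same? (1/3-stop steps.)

ISO 5000

Aperture: f/6.3 → f/7.1 → f/8 → f/9 → f/10 → f/11 → f/13 → f/14 → f/16 → f/18 → f/20 → f/22 — 3 2/3 stops stopped down (darker).
Shutter speed: 1/320 → 1/400 → 1/500 → 1/640 → 1/800 — 1 1/3 stops faster (darker).
Net change so far: 5 stops darker. Offset with the ISO: 160 → 200 → 250 → 320 → 400 → 500 → 640 → 800 → 1000 → 1250 → 1600 → 2000 → 2500 → 3200 → 4000 → 5000.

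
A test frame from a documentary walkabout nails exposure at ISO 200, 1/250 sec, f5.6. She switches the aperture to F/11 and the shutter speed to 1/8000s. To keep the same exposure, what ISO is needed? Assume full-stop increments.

Aperture: f/5.6 → f/8 → f/11 — 2 stops smaller aperture (darker).
Shutter speed: 1/250 → 1/500 → 1/1000 → 1/2000 → 1/4000 → 1/8000 — 5 stops shorter (darker).
Net change so far: 7 stops darker. Offset with the ISO: 200 → 400 → 800 → 1600 → 3200 → 6400 → 12800 → 25600.

ISO 25600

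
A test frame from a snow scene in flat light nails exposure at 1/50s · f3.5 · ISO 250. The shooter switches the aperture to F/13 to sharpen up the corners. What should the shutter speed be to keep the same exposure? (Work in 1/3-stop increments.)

1/4s

Aperture: f/3.5 → f/4 → f/4.5 → f/5 → f/5.6 → f/6.3 → f/7.1 → f/8 → f/9 → f/10 → f/11 → f/13 — 3 2/3 stops stopped down (darker).
Need 3 2/3 stops brighter from the shutter speed: 1/50 → 1/40 → 1/30 → 1/25 → 1/20 → 1/15 → 1/13 → 1/10 → 1/8 → 1/6 → 1/5 → 1/4.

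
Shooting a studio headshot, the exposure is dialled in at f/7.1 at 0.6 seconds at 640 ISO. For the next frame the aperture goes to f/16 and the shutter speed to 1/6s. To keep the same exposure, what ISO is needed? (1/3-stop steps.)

ISO 12800

Aperture: f/7.1 → f/8 → f/9 → f/10 → f/11 → f/13 → f/14 → f/16 — 2 1/3 stops narrower (darker).
Shutter speed: 0.6 → 0.5 → 0.4 → 0.3 → 1/4 → 1/5 → 1/6 — 2 stops faster (darker).
Net change so far: 4 1/3 stops darker. Offset with the ISO: 640 → 800 → 1000 → 1250 → 1600 → 2000 → 2500 → 3200 → 4000 → 5000 → 6400 → 8000 → 10000 → 12800.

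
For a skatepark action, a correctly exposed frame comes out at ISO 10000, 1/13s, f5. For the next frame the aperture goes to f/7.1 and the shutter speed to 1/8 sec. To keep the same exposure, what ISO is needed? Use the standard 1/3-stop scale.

ISO 12800

Aperture: f/5 → f/5.6 → f/6.3 → f/7.1 — 1 stop stopped down (darker).
Shutter speed: 1/13 → 1/10 → 1/8 — 2/3 stop longer (brighter).
Net change so far: 1/3 stop darker. Offset with the ISO: 10000 → 12800.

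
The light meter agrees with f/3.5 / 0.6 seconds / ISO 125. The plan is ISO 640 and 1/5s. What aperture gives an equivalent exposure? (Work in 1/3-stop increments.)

ISO: 125 → 160 → 200 → 250 → 320 → 400 → 500 → 640 — 2 1/3 stops higher (brighter).
Shutter speed: 0.6 → 0.5 → 0.4 → 0.3 → 1/4 → 1/5 — 1 2/3 stops faster (darker).
Net change so far: 2/3 stop brighter. Offset with the aperture: f/3.5 → f/4 → f/4.5.

f/4.5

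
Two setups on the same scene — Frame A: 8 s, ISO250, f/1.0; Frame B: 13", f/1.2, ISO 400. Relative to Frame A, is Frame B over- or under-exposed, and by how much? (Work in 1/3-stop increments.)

2/3 stop brighter

Aperture: f/1.0 → f/1.1 → f/1.2 — 2/3 stop stopped down (darker).
Shutter speed: 8 → 10 → 13 — 2/3 stop slower (brighter).
ISO: 250 → 320 → 400 — 2/3 stop higher (brighter).
Net: −2/3 +2/3 +2/3 = +2/3 stops.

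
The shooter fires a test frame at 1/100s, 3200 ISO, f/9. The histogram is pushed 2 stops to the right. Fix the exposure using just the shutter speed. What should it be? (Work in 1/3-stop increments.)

Overexposed by 2 stops → need 2 stops darker.
Shutter speed: 1/100 → 1/125 → 1/160 → 1/200 → 1/250 → 1/320 → 1/400.

1/400s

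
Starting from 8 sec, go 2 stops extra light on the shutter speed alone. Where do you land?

Shutter speed: 8 → 15 → 30 — 2 stops longer (brighter).

30 s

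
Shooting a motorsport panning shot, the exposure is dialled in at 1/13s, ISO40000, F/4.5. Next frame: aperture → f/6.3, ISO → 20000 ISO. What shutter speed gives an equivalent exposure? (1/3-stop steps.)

0.3 s

Aperture: f/4.5 → f/5 → f/5.6 → f/6.3 — 1 stop smaller aperture (darker).
ISO: 40000 → 32000 → 25600 → 20000 — 1 stop dropped (darker).
Net change so far: 2 stops darker. Offset with the shutter speed: 1/13 → 1/10 → 1/8 → 1/6 → 1/5 → 1/4 → 0.3.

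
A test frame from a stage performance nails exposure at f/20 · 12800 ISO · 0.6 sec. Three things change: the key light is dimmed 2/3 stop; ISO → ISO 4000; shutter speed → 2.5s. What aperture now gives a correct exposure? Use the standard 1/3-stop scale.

Scene light: 2/3 stop darker.
ISO: 12800 → 10000 → 8000 → 6400 → 5000 → 4000 — 1 2/3 stops lower (darker).
Shutter speed: 0.6 → 0.8 → 1 → 1.3 → 1.6 → 2 → 2.5 — 2 stops longer (brighter).
Net so far: 1/3 stop darker. Aperture: f/20 → f/18.

f/18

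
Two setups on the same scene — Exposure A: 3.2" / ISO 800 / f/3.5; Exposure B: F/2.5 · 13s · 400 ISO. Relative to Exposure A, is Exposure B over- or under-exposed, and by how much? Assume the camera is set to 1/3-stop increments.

Aperture: f/3.5 → f/3.2 → f/2.8 → f/2.5 — 1 stop wider (brighter).
Shutter speed: 3.2 → 4 → 5 → 6 → 8 → 10 → 13 — 2 stops slower (brighter).
ISO: 800 → 640 → 500 → 400 — 1 stop dropped (darker).
Net: +1 +2 −1 = +2 stops.

2 stops brighter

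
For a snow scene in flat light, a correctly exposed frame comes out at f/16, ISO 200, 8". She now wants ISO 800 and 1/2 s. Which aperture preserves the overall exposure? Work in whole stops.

ISO: 200 → 400 → 800 — 2 stops raised (brighter).
Shutter speed: 8 → 4 → 2 → 1 → 1/2 — 4 stops faster (darker).
Net change so far: 2 stops darker. Offset with the aperture: f/16 → f/11 → f/8.

f/8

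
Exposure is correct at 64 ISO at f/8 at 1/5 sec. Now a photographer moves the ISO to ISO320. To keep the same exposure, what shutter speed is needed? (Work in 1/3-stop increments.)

1/25s

ISO: 64 → 80 → 100 → 125 → 160 → 200 → 250 → 320 — 2 1/3 stops higher (brighter).
Need 2 1/3 stops darker from the shutter speed: 1/5 → 1/6 → 1/8 → 1/10 → 1/13 → 1/15 → 1/20 → 1/25.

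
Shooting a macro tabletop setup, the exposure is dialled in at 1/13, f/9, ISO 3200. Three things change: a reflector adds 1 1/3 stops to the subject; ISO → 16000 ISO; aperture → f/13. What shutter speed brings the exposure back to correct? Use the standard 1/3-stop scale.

1/80s

Scene light: 1 1/3 stops brighter.
ISO: 3200 → 4000 → 5000 → 6400 → 8000 → 10000 → 12800 → 16000 — 2 1/3 stops higher (brighter).
Aperture: f/9 → f/10 → f/11 → f/13 — 1 stop smaller aperture (darker).
Net so far: 2 2/3 stops brighter. Shutter speed: 1/13 → 1/15 → 1/20 → 1/25 → 1/30 → 1/40 → 1/50 → 1/60 → 1/80.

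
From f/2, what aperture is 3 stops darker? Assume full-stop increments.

f/5.6

Aperture: f/2 → f/2.8 → f/4 → f/5.6 — 3 stops smaller aperture (darker).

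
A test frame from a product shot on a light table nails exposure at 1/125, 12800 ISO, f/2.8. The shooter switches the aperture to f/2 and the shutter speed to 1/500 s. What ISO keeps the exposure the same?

ISO 25600

Aperture: f/2.8 → f/2 — 1 stop wider (brighter).
Shutter speed: 1/125 → 1/250 → 1/500 — 2 stops faster (darker).
Net change so far: 1 stop darker. Offset with the ISO: 12800 → 25600.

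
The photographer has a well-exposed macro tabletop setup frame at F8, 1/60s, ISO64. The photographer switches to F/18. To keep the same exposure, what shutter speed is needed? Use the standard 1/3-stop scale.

Aperture: f/8 → f/9 → f/10 → f/11 → f/13 → f/14 → f/16 → f/18 — 2 1/3 stops stopped down (darker).
Need 2 1/3 stops brighter from the shutter speed: 1/60 → 1/50 → 1/40 → 1/30 → 1/25 → 1/20 → 1/15 → 1/13.

1/13s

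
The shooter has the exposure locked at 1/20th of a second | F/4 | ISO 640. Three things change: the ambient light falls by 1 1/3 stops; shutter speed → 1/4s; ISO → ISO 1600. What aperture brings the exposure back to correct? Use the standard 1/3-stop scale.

Scene light: 1 1/3 stops darker.
Shutter speed: 1/20 → 1/15 → 1/13 → 1/10 → 1/8 → 1/6 → 1/5 → 1/4 — 2 1/3 stops longer (brighter).
ISO: 640 → 800 → 1000 → 1250 → 1600 — 1 1/3 stops higher (brighter).
Net so far: 2 1/3 stops brighter. Aperture: f/4 → f/4.5 → f/5 → f/5.6 → f/6.3 → f/7.1 → f/8 → f/9.

f/9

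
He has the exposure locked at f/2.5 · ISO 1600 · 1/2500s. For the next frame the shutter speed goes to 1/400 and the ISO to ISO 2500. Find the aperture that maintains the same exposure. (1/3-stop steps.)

f/8

Shutter speed: 1/2500 → 1/2000 → 1/1600 → 1/1250 → 1/1000 → 1/800 → 1/640 → 1/500 → 1/400 — 2 2/3 stops longer (brighter).
ISO: 1600 → 2000 → 2500 — 2/3 stop raised (brighter).
Net change so far: 3 1/3 stops brighter. Offset with the aperture: f/2.5 → f/2.8 → f/3.2 → f/3.5 → f/4 → f/4.5 → f/5 → f/5.6 → f/6.3 → f/7.1 → f/8.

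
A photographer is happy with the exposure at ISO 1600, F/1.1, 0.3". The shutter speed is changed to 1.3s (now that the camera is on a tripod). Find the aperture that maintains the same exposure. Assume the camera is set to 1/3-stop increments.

f/2.2

Shutter speed: 0.3 → 0.4 → 0.5 → 0.6 → 0.8 → 1 → 1.3 — 2 stops slower (brighter).
Need 2 stops darker from the aperture: f/1.1 → f/1.2 → f/1.4 → f/1.6 → f/1.8 → f/2 → f/2.2.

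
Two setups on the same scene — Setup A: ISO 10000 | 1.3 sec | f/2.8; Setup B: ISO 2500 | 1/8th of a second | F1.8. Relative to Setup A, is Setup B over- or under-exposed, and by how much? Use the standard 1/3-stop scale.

Aperture: f/2.8 → f/2.5 → f/2.2 → f/2 → f/1.8 — 1 1/3 stops larger aperture (brighter).
Shutter speed: 1.3 → 1 → 0.8 → 0.6 → 0.5 → 0.4 → 0.3 → 1/4 → 1/5 → 1/6 → 1/8 — 3 1/3 stops faster (darker).
ISO: 10000 → 8000 → 6400 → 5000 → 4000 → 3200 → 2500 — 2 stops dropped (darker).
Net: +1 1/3 −3 1/3 −2 = −4 stops.

4 stops darker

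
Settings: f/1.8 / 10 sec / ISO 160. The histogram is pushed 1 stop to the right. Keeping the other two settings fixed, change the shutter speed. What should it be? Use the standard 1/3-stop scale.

5 s

Overexposed by 1 stop → need 1 stop darker.
Shutter speed: 10 → 8 → 6 → 5.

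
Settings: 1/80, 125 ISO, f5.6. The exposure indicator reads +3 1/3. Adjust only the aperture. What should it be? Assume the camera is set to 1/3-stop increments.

Overexposed by 3 1/3 stops → need 3 1/3 stops darker.
Aperture: f/5.6 → f/6.3 → f/7.1 → f/8 → f/9 → f/10 → f/11 → f/13 → f/14 → f/16 → f/18.

f/18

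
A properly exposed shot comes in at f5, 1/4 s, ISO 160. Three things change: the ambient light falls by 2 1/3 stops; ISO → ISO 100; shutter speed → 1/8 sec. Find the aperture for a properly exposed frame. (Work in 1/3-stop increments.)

f/1.2

Scene light: 2 1/3 stops darker.
ISO: 160 → 125 → 100 — 2/3 stop dropped (darker).
Shutter speed: 1/4 → 1/5 → 1/6 → 1/8 — 1 stop shorter (darker).
Net so far: 4 stops darker. Aperture: f/5 → f/4.5 → f/4 → f/3.5 → f/3.2 → f/2.8 → f/2.5 → f/2.2 → f/2 → f/1.8 → f/1.6 → f/1.4 → f/1.2.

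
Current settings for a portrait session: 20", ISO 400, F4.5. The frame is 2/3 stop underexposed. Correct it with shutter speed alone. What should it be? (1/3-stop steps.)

Underexposed by 2/3 stop → need 2/3 stop brighter.
Shutter speed: 20 → 25 → 30.

30 s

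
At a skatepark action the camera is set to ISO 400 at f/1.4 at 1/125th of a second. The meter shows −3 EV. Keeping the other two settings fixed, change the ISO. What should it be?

ISO 3200

Underexposed by 3 stops → need 3 stops brighter.
ISO: 400 → 800 → 1600 → 3200.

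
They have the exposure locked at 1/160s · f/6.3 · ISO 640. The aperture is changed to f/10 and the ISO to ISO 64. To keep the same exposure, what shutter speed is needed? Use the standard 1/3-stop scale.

Aperture: f/6.3 → f/7.1 → f/8 → f/9 → f/10 — 1 1/3 stops smaller aperture (darker).
ISO: 640 → 500 → 400 → 320 → 250 → 200 → 160 → 125 → 100 → 80 → 64 — 3 1/3 stops lower (darker).
Net change so far: 4 2/3 stops darker. Offset with the shutter speed: 1/160 → 1/125 → 1/100 → 1/80 → 1/60 → 1/50 → 1/40 → 1/30 → 1/25 → 1/20 → 1/15 → 1/13 → 1/10 → 1/8 → 1/6.

1/6s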